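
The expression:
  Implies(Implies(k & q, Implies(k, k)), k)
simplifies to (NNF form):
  k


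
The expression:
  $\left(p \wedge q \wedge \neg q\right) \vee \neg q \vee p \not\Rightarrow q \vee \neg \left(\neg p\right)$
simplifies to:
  $p \vee \neg q$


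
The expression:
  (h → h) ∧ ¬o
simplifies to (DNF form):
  ¬o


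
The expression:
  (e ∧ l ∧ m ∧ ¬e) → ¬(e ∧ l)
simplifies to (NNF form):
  True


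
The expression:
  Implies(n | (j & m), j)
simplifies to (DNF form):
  j | ~n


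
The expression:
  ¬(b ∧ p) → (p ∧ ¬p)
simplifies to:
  b ∧ p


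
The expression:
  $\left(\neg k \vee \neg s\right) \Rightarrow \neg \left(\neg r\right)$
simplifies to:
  $r \vee \left(k \wedge s\right)$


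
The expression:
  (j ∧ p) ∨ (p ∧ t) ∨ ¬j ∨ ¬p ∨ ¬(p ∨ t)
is always true.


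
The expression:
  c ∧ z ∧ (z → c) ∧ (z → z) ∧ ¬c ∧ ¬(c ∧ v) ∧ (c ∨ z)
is never true.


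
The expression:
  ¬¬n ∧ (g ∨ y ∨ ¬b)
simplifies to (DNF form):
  (g ∧ n) ∨ (n ∧ y) ∨ (n ∧ ¬b)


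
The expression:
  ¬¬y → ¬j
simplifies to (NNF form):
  ¬j ∨ ¬y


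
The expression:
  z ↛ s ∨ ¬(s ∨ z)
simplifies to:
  ¬s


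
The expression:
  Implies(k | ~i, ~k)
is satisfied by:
  {k: False}


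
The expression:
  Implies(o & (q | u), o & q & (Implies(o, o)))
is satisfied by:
  {q: True, u: False, o: False}
  {u: False, o: False, q: False}
  {q: True, o: True, u: False}
  {o: True, u: False, q: False}
  {q: True, u: True, o: False}
  {u: True, q: False, o: False}
  {q: True, o: True, u: True}


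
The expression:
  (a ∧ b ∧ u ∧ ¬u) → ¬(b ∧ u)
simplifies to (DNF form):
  True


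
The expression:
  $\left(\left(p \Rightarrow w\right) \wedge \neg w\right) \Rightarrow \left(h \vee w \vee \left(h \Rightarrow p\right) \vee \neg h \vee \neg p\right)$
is always true.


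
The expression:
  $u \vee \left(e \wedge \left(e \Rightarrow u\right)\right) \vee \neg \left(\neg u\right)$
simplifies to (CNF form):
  $u$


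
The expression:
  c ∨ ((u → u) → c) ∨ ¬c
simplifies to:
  True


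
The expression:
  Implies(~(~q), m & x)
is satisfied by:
  {m: True, x: True, q: False}
  {m: True, x: False, q: False}
  {x: True, m: False, q: False}
  {m: False, x: False, q: False}
  {m: True, q: True, x: True}


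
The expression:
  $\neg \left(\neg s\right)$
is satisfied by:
  {s: True}


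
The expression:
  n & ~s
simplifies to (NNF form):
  n & ~s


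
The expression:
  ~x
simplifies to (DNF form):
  ~x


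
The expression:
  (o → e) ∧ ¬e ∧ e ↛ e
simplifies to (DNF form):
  False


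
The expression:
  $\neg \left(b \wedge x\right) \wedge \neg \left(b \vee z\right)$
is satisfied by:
  {z: False, b: False}


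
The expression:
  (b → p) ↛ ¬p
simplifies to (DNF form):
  p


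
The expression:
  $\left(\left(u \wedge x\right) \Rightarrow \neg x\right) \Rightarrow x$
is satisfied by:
  {x: True}


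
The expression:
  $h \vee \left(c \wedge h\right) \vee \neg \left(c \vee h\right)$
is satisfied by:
  {h: True, c: False}
  {c: False, h: False}
  {c: True, h: True}


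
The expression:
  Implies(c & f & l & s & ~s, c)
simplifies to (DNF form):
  True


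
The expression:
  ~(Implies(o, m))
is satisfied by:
  {o: True, m: False}


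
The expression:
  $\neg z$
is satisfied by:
  {z: False}


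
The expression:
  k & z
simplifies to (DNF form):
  k & z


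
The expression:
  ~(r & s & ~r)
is always true.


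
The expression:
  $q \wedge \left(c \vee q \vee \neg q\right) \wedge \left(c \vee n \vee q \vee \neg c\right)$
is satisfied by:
  {q: True}


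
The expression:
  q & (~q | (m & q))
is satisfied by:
  {m: True, q: True}


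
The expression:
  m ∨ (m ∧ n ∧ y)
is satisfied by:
  {m: True}


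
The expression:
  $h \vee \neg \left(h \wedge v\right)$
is always true.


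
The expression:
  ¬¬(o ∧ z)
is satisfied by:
  {z: True, o: True}


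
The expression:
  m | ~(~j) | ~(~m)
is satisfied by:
  {m: True, j: True}
  {m: True, j: False}
  {j: True, m: False}


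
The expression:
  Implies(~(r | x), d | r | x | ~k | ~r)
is always true.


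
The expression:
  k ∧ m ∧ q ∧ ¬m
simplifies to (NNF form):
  False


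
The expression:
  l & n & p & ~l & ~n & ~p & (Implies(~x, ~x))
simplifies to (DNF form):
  False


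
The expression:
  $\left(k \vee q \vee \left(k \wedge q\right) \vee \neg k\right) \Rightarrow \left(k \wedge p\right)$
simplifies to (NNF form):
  $k \wedge p$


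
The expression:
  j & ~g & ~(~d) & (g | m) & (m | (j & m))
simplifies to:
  d & j & m & ~g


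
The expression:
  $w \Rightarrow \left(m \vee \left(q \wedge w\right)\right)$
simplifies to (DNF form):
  $m \vee q \vee \neg w$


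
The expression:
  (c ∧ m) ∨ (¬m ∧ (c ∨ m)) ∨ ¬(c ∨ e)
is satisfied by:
  {c: True, e: False}
  {e: False, c: False}
  {e: True, c: True}


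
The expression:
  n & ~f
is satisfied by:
  {n: True, f: False}


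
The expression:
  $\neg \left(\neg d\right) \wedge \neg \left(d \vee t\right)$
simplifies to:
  $\text{False}$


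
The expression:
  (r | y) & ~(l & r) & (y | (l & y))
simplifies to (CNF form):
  y & (~l | ~r)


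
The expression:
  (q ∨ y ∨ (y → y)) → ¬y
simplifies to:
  ¬y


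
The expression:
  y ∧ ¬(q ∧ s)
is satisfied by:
  {y: True, s: False, q: False}
  {q: True, y: True, s: False}
  {s: True, y: True, q: False}


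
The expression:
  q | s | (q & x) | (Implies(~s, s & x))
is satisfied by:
  {q: True, s: True}
  {q: True, s: False}
  {s: True, q: False}


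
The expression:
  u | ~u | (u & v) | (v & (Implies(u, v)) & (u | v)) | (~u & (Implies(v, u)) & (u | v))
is always true.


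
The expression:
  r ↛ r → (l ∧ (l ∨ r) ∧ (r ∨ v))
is always true.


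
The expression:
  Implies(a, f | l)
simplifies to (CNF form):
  f | l | ~a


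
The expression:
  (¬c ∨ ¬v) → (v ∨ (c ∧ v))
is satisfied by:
  {v: True}


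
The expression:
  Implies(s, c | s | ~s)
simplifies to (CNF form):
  True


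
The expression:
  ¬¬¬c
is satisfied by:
  {c: False}


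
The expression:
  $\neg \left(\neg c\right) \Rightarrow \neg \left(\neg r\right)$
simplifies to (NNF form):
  $r \vee \neg c$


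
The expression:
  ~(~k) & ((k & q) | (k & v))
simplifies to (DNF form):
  (k & q) | (k & v)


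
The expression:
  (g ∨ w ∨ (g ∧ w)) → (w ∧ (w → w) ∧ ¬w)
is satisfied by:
  {g: False, w: False}


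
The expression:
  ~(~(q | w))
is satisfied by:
  {q: True, w: True}
  {q: True, w: False}
  {w: True, q: False}


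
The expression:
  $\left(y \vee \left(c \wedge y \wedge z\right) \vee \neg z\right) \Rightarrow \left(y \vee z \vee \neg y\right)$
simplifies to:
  $\text{True}$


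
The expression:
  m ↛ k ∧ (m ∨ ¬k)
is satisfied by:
  {m: True, k: False}


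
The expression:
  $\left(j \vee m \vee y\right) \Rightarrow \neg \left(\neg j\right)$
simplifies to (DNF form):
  $j \vee \left(\neg m \wedge \neg y\right)$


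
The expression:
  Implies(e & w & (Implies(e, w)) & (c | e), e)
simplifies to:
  True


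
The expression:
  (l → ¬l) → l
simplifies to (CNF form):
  l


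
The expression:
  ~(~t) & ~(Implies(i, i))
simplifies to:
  False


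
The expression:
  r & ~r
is never true.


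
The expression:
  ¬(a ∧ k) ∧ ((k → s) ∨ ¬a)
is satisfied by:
  {k: False, a: False}
  {a: True, k: False}
  {k: True, a: False}


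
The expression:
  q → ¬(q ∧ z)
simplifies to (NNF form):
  ¬q ∨ ¬z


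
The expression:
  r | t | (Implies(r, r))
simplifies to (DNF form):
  True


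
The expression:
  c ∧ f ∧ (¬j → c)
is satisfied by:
  {c: True, f: True}


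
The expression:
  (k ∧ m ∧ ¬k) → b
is always true.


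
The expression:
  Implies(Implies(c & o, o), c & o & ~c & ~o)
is never true.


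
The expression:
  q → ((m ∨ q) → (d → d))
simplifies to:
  True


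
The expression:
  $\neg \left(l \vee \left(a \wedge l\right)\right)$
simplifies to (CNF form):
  $\neg l$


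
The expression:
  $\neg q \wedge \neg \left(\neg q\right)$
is never true.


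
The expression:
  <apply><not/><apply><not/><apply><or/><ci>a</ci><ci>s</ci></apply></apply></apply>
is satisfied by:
  {a: True, s: True}
  {a: True, s: False}
  {s: True, a: False}


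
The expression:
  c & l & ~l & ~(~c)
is never true.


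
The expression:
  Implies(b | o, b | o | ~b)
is always true.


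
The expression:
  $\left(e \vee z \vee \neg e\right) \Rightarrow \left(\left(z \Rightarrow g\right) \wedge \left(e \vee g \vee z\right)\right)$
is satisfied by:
  {g: True, e: True, z: False}
  {g: True, e: False, z: False}
  {z: True, g: True, e: True}
  {z: True, g: True, e: False}
  {e: True, z: False, g: False}


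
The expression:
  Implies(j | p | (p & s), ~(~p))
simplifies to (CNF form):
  p | ~j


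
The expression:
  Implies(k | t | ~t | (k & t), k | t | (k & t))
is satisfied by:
  {k: True, t: True}
  {k: True, t: False}
  {t: True, k: False}


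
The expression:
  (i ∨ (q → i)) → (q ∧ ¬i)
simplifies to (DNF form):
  q ∧ ¬i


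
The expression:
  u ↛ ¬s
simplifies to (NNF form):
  s ∧ u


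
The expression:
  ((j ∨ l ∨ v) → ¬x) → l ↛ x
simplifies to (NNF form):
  l ∨ (j ∧ x) ∨ (v ∧ x)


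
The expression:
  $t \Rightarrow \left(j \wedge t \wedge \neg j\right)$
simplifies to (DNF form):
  $\neg t$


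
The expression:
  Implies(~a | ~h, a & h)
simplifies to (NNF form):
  a & h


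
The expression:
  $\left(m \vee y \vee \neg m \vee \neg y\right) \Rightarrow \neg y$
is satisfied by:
  {y: False}


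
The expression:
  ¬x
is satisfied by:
  {x: False}


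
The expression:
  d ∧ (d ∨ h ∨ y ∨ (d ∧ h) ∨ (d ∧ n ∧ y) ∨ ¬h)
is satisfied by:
  {d: True}


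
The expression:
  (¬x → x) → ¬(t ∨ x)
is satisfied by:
  {x: False}


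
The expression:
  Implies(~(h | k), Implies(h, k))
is always true.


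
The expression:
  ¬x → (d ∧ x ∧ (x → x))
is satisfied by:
  {x: True}


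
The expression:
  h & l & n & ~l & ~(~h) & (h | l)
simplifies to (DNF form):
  False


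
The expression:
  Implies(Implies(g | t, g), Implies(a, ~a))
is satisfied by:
  {t: True, g: False, a: False}
  {g: False, a: False, t: False}
  {t: True, g: True, a: False}
  {g: True, t: False, a: False}
  {a: True, t: True, g: False}


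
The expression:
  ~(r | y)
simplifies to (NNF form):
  ~r & ~y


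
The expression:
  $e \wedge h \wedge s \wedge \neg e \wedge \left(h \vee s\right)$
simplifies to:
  $\text{False}$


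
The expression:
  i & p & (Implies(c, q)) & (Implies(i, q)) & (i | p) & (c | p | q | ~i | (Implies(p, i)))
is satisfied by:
  {i: True, p: True, q: True}


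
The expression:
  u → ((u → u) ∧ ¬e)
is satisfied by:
  {u: False, e: False}
  {e: True, u: False}
  {u: True, e: False}


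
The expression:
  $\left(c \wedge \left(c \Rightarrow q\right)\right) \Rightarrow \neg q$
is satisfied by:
  {c: False, q: False}
  {q: True, c: False}
  {c: True, q: False}


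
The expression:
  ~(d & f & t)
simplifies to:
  ~d | ~f | ~t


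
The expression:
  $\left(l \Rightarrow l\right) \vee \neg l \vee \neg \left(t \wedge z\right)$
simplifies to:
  $\text{True}$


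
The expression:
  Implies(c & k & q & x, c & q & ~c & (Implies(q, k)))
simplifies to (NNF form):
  ~c | ~k | ~q | ~x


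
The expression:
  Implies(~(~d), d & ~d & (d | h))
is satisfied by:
  {d: False}


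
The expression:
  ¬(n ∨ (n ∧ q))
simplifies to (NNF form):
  ¬n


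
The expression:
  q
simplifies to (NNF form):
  q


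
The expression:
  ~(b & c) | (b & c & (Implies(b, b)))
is always true.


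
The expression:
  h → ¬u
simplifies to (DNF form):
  ¬h ∨ ¬u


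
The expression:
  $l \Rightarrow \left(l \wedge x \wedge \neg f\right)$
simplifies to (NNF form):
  $\left(x \wedge \neg f\right) \vee \neg l$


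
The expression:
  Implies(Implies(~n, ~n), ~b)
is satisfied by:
  {b: False}


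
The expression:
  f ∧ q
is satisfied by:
  {f: True, q: True}


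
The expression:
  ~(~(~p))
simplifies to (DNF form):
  ~p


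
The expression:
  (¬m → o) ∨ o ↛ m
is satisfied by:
  {o: True, m: True}
  {o: True, m: False}
  {m: True, o: False}


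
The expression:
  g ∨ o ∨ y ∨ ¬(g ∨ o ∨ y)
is always true.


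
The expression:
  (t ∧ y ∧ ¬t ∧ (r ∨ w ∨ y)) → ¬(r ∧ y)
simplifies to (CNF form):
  True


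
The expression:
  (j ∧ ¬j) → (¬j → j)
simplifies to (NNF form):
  True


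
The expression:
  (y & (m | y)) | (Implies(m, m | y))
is always true.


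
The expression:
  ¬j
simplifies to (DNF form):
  ¬j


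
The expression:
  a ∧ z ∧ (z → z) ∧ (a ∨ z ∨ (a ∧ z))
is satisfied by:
  {a: True, z: True}


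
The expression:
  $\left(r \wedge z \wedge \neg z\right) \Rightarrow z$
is always true.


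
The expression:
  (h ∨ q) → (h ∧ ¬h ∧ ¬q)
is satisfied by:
  {q: False, h: False}


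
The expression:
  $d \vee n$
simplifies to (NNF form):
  $d \vee n$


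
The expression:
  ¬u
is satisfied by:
  {u: False}


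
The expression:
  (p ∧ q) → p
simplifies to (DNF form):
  True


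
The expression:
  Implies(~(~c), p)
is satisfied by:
  {p: True, c: False}
  {c: False, p: False}
  {c: True, p: True}


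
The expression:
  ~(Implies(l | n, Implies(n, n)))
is never true.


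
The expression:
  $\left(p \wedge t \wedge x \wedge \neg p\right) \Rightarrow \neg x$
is always true.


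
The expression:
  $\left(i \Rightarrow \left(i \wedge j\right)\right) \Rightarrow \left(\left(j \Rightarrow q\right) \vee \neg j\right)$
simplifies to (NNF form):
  $q \vee \neg j$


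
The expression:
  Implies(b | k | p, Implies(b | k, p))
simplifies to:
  p | (~b & ~k)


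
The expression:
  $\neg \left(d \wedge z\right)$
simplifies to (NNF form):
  $\neg d \vee \neg z$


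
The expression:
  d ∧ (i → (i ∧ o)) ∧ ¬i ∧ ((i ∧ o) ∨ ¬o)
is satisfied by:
  {d: True, o: False, i: False}


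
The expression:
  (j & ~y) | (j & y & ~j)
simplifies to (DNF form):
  j & ~y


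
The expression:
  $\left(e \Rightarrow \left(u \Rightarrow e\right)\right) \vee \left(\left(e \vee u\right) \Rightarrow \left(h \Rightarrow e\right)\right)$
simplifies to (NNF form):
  $\text{True}$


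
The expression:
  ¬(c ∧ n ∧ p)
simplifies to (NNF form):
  ¬c ∨ ¬n ∨ ¬p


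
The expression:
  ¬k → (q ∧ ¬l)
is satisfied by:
  {k: True, q: True, l: False}
  {k: True, l: False, q: False}
  {k: True, q: True, l: True}
  {k: True, l: True, q: False}
  {q: True, l: False, k: False}


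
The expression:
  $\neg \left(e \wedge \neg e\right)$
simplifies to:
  $\text{True}$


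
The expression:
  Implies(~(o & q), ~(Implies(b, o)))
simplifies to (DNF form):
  (o & q) | (b & ~o)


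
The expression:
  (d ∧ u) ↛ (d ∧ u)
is never true.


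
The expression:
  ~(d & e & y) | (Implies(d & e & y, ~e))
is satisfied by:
  {e: False, d: False, y: False}
  {y: True, e: False, d: False}
  {d: True, e: False, y: False}
  {y: True, d: True, e: False}
  {e: True, y: False, d: False}
  {y: True, e: True, d: False}
  {d: True, e: True, y: False}


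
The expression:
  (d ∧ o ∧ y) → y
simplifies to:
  True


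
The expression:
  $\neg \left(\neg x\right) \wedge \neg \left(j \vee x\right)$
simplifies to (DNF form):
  $\text{False}$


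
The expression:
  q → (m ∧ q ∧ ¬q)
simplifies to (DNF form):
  ¬q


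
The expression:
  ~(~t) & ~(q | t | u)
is never true.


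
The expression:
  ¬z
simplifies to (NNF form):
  ¬z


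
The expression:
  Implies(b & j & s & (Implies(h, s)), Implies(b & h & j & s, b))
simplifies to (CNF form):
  True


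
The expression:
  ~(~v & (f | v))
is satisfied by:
  {v: True, f: False}
  {f: False, v: False}
  {f: True, v: True}


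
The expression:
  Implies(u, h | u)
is always true.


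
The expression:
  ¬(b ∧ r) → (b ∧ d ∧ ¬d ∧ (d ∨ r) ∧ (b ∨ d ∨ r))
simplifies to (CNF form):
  b ∧ r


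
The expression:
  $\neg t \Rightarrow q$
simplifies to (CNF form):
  $q \vee t$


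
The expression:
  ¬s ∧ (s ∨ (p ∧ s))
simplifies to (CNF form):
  False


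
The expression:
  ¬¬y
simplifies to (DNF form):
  y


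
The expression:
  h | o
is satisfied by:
  {o: True, h: True}
  {o: True, h: False}
  {h: True, o: False}


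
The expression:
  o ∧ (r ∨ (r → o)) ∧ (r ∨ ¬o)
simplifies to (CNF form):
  o ∧ r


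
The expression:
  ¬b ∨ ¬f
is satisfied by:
  {b: False, f: False}
  {f: True, b: False}
  {b: True, f: False}


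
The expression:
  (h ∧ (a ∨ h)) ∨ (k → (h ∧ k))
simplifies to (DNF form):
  h ∨ ¬k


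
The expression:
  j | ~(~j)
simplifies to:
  j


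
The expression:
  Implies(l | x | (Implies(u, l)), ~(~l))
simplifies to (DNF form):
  l | (u & ~x)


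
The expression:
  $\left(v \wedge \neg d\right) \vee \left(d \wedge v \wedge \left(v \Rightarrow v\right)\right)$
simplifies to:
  $v$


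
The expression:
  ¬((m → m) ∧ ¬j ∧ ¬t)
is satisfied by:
  {t: True, j: True}
  {t: True, j: False}
  {j: True, t: False}


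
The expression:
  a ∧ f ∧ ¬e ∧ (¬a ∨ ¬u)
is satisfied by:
  {a: True, f: True, u: False, e: False}


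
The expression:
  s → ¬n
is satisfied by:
  {s: False, n: False}
  {n: True, s: False}
  {s: True, n: False}


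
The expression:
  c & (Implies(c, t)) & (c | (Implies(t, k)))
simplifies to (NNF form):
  c & t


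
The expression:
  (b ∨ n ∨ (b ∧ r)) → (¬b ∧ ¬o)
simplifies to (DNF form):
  (¬b ∧ ¬n) ∨ (¬b ∧ ¬o)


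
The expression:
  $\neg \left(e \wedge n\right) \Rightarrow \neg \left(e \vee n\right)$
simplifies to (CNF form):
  $\left(e \vee \neg e\right) \wedge \left(e \vee \neg n\right) \wedge \left(n \vee \neg e\right) \wedge \left(n \vee \neg n\right)$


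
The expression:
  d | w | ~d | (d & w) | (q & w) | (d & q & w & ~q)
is always true.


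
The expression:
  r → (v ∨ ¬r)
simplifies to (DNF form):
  v ∨ ¬r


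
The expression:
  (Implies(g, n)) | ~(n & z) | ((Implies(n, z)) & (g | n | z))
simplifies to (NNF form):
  True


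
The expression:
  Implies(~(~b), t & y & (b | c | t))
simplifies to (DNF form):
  ~b | (t & y)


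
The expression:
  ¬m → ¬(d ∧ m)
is always true.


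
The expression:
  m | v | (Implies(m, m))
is always true.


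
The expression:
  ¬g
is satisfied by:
  {g: False}


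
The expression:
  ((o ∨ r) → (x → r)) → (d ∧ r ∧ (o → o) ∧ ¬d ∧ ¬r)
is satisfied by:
  {x: True, o: True, r: False}


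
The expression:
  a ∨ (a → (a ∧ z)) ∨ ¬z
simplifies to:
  True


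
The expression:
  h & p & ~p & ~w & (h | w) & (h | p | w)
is never true.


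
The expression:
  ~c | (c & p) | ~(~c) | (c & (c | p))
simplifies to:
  True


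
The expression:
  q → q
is always true.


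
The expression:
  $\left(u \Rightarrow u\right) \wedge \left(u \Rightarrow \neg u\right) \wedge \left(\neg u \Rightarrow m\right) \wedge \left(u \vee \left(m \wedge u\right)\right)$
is never true.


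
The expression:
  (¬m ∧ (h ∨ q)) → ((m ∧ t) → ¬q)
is always true.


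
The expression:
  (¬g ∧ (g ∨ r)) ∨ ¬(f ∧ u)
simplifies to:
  (r ∧ ¬g) ∨ ¬f ∨ ¬u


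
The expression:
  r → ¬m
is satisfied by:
  {m: False, r: False}
  {r: True, m: False}
  {m: True, r: False}


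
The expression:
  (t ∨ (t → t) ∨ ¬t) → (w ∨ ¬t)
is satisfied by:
  {w: True, t: False}
  {t: False, w: False}
  {t: True, w: True}


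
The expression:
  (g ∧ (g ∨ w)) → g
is always true.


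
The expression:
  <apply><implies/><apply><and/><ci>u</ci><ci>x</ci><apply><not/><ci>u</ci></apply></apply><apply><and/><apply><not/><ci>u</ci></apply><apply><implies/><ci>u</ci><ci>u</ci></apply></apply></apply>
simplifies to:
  <true/>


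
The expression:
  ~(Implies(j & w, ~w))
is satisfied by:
  {j: True, w: True}


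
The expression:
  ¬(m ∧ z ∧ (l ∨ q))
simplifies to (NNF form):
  (¬l ∧ ¬q) ∨ ¬m ∨ ¬z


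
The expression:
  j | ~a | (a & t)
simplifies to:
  j | t | ~a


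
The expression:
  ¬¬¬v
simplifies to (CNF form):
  ¬v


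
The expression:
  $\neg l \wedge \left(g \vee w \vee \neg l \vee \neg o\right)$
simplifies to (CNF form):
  $\neg l$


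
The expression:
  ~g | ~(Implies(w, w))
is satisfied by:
  {g: False}


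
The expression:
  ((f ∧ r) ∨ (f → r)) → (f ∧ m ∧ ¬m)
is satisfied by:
  {f: True, r: False}


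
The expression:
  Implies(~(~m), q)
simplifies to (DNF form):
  q | ~m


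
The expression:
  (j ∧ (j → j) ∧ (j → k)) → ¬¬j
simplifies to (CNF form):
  True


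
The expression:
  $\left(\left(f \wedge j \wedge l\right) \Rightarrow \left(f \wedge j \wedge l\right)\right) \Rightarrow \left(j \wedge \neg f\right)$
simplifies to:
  $j \wedge \neg f$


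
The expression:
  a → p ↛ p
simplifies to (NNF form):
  ¬a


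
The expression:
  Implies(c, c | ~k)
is always true.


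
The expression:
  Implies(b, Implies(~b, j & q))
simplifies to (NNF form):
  True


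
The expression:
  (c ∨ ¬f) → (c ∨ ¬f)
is always true.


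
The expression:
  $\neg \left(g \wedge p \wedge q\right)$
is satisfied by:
  {p: False, q: False, g: False}
  {g: True, p: False, q: False}
  {q: True, p: False, g: False}
  {g: True, q: True, p: False}
  {p: True, g: False, q: False}
  {g: True, p: True, q: False}
  {q: True, p: True, g: False}


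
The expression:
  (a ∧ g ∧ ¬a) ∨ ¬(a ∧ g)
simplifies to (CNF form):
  ¬a ∨ ¬g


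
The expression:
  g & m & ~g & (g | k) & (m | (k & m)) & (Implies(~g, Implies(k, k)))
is never true.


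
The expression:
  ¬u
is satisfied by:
  {u: False}


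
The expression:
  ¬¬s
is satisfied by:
  {s: True}


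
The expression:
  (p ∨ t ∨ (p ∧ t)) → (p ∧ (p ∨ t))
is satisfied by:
  {p: True, t: False}
  {t: False, p: False}
  {t: True, p: True}


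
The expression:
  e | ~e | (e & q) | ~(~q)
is always true.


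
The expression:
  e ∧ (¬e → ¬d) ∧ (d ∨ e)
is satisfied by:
  {e: True}


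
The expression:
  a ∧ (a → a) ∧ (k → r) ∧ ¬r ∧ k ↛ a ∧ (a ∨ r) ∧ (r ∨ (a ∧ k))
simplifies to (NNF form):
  False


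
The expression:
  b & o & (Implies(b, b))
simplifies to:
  b & o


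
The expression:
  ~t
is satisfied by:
  {t: False}


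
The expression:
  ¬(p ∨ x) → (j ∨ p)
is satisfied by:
  {x: True, p: True, j: True}
  {x: True, p: True, j: False}
  {x: True, j: True, p: False}
  {x: True, j: False, p: False}
  {p: True, j: True, x: False}
  {p: True, j: False, x: False}
  {j: True, p: False, x: False}


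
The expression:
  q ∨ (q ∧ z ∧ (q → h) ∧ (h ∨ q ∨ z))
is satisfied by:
  {q: True}


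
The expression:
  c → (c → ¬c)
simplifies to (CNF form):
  ¬c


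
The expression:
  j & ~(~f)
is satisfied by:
  {j: True, f: True}


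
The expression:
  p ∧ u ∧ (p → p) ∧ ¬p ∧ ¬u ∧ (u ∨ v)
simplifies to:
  False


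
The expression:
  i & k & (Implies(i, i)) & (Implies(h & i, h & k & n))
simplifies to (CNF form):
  i & k & (n | ~h)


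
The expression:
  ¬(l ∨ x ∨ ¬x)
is never true.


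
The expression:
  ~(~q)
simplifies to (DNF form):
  q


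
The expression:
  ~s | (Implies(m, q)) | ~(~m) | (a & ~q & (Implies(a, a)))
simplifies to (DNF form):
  True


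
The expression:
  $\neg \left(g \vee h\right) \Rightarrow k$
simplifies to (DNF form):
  $g \vee h \vee k$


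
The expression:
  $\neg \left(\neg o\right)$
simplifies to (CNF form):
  $o$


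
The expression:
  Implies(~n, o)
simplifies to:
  n | o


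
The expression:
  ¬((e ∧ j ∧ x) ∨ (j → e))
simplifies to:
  j ∧ ¬e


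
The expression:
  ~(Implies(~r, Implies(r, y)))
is never true.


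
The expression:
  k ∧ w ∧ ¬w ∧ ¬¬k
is never true.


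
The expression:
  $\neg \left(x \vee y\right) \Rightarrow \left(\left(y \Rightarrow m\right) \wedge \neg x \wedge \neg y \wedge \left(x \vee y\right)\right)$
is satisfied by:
  {y: True, x: True}
  {y: True, x: False}
  {x: True, y: False}


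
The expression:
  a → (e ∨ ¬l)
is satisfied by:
  {e: True, l: False, a: False}
  {l: False, a: False, e: False}
  {a: True, e: True, l: False}
  {a: True, l: False, e: False}
  {e: True, l: True, a: False}
  {l: True, e: False, a: False}
  {a: True, l: True, e: True}


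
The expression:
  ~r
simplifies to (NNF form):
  ~r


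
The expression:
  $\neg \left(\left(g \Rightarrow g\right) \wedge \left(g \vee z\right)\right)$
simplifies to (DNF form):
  $\neg g \wedge \neg z$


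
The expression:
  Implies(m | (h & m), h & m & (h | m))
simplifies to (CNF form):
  h | ~m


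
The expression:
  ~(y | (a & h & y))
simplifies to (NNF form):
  ~y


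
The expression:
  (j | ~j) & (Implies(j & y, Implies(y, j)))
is always true.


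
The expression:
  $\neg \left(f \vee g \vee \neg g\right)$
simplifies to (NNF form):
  $\text{False}$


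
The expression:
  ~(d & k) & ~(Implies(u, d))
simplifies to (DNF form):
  u & ~d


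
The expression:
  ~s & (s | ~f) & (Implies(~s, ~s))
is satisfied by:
  {f: False, s: False}


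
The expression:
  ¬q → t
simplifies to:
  q ∨ t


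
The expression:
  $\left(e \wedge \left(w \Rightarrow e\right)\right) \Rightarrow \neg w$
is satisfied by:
  {w: False, e: False}
  {e: True, w: False}
  {w: True, e: False}


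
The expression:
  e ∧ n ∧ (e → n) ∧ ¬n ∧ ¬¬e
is never true.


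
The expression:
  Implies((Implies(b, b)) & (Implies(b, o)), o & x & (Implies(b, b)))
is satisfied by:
  {b: True, x: True, o: False}
  {b: True, x: False, o: False}
  {b: True, o: True, x: True}
  {o: True, x: True, b: False}


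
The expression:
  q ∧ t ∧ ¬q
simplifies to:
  False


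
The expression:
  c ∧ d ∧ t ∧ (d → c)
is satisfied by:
  {t: True, c: True, d: True}


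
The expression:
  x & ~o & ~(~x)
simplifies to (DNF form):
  x & ~o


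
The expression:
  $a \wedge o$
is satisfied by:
  {a: True, o: True}


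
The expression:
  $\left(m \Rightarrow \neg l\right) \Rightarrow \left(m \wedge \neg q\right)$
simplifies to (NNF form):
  $m \wedge \left(l \vee \neg q\right)$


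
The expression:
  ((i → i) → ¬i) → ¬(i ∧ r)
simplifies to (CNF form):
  True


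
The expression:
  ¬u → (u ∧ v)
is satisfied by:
  {u: True}


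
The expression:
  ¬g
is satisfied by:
  {g: False}


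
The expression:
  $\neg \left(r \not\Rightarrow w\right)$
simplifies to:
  $w \vee \neg r$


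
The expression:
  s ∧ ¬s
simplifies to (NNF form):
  False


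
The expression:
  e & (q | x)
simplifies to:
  e & (q | x)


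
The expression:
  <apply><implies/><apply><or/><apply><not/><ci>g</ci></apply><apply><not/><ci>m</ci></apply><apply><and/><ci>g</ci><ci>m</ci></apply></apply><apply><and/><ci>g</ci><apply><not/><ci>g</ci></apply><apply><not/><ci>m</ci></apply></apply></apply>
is never true.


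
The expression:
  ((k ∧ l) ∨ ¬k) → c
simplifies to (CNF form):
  (c ∨ k) ∧ (c ∨ ¬l)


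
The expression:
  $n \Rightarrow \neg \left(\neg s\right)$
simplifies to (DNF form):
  $s \vee \neg n$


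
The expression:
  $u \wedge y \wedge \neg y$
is never true.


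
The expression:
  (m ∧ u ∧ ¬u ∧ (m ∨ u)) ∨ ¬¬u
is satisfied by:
  {u: True}


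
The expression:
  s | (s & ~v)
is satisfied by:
  {s: True}


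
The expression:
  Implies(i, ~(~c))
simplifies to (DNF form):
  c | ~i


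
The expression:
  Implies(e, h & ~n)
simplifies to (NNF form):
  ~e | (h & ~n)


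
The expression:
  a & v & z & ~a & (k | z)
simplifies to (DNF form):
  False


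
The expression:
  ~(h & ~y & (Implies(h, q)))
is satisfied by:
  {y: True, h: False, q: False}
  {h: False, q: False, y: False}
  {y: True, q: True, h: False}
  {q: True, h: False, y: False}
  {y: True, h: True, q: False}
  {h: True, y: False, q: False}
  {y: True, q: True, h: True}


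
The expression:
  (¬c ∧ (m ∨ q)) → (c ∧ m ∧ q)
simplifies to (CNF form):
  (c ∨ ¬m) ∧ (c ∨ ¬q)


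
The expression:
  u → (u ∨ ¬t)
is always true.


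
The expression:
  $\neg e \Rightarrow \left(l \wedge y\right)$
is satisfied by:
  {l: True, e: True, y: True}
  {l: True, e: True, y: False}
  {e: True, y: True, l: False}
  {e: True, y: False, l: False}
  {l: True, y: True, e: False}


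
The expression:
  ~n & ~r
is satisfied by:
  {n: False, r: False}


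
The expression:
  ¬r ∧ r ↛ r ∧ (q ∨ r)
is never true.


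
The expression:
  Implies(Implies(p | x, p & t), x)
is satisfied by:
  {x: True, p: True, t: False}
  {x: True, t: False, p: False}
  {x: True, p: True, t: True}
  {x: True, t: True, p: False}
  {p: True, t: False, x: False}


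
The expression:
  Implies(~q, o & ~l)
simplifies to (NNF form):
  q | (o & ~l)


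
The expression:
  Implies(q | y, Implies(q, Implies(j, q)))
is always true.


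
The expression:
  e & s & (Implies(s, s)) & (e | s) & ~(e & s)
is never true.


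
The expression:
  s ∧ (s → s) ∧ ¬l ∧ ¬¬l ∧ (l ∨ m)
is never true.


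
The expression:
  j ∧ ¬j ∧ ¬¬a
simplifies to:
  False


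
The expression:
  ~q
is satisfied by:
  {q: False}


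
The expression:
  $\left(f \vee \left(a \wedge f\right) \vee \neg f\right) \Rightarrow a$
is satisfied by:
  {a: True}


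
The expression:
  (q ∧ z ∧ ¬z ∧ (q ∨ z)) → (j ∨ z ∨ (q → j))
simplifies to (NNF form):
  True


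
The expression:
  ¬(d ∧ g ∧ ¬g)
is always true.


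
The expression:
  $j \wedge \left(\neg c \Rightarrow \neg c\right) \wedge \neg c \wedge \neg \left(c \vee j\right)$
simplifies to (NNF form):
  $\text{False}$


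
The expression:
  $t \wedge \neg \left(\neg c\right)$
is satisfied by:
  {t: True, c: True}


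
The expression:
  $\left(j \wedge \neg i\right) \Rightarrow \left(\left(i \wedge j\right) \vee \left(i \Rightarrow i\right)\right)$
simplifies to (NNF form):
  $\text{True}$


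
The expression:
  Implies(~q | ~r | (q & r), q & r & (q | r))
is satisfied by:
  {r: True, q: True}


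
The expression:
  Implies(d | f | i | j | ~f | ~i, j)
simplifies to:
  j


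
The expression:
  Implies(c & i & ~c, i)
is always true.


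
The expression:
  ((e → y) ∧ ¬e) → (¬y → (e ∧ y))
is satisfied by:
  {y: True, e: True}
  {y: True, e: False}
  {e: True, y: False}


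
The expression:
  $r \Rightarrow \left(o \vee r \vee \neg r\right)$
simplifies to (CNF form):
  $\text{True}$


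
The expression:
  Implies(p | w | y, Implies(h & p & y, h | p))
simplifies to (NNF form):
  True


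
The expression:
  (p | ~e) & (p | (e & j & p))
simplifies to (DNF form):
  p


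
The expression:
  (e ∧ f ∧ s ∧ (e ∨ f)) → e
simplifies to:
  True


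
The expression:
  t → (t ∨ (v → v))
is always true.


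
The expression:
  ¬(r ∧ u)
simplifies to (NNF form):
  ¬r ∨ ¬u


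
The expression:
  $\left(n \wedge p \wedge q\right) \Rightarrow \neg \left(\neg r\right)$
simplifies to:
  $r \vee \neg n \vee \neg p \vee \neg q$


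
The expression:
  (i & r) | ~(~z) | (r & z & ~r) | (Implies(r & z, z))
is always true.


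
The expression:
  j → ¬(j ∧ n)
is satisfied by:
  {n: False, j: False}
  {j: True, n: False}
  {n: True, j: False}


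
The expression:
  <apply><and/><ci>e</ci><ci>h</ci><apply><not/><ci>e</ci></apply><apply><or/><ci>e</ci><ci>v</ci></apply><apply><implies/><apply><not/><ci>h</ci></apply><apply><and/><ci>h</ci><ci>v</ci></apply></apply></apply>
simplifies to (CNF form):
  <false/>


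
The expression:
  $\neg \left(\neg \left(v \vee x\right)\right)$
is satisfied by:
  {x: True, v: True}
  {x: True, v: False}
  {v: True, x: False}


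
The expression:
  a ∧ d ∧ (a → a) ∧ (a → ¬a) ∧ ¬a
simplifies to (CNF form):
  False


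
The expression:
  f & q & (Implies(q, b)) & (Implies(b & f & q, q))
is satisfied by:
  {f: True, b: True, q: True}


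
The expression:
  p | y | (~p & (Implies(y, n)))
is always true.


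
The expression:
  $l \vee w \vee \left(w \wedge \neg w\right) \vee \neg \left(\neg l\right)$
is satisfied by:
  {l: True, w: True}
  {l: True, w: False}
  {w: True, l: False}


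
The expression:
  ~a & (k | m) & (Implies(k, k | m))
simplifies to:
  ~a & (k | m)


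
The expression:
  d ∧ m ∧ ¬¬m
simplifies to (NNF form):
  d ∧ m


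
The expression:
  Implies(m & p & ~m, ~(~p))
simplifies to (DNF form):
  True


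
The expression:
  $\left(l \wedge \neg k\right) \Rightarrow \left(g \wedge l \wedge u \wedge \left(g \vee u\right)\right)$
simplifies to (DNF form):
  $k \vee \left(g \wedge u\right) \vee \neg l$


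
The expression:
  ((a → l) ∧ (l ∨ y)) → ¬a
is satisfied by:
  {l: False, a: False}
  {a: True, l: False}
  {l: True, a: False}


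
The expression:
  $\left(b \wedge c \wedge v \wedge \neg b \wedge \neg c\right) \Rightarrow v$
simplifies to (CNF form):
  $\text{True}$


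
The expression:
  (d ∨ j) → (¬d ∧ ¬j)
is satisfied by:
  {d: False, j: False}


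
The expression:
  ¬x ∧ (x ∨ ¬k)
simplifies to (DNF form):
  ¬k ∧ ¬x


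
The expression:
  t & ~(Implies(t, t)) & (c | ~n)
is never true.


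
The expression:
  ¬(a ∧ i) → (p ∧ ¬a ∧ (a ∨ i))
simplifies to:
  i ∧ (a ∨ p)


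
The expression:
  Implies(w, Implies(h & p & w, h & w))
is always true.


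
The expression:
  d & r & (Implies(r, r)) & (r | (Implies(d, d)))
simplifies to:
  d & r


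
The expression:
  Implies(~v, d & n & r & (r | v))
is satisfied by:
  {n: True, v: True, r: True, d: True}
  {n: True, v: True, r: True, d: False}
  {n: True, v: True, d: True, r: False}
  {n: True, v: True, d: False, r: False}
  {v: True, r: True, d: True, n: False}
  {v: True, r: True, d: False, n: False}
  {v: True, r: False, d: True, n: False}
  {v: True, r: False, d: False, n: False}
  {n: True, r: True, d: True, v: False}


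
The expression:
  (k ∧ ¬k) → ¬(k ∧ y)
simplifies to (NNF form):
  True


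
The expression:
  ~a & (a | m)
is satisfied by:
  {m: True, a: False}


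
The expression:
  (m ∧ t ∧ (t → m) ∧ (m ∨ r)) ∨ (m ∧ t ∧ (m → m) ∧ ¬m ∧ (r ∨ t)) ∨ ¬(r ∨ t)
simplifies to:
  (m ∧ t) ∨ (¬r ∧ ¬t)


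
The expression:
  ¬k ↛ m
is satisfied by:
  {m: True, k: False}
  {k: False, m: False}
  {k: True, m: True}


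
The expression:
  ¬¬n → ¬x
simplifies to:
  ¬n ∨ ¬x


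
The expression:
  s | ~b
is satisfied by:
  {s: True, b: False}
  {b: False, s: False}
  {b: True, s: True}


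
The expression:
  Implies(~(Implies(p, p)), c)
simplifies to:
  True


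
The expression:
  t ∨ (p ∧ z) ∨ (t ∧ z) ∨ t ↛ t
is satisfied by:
  {t: True, p: True, z: True}
  {t: True, p: True, z: False}
  {t: True, z: True, p: False}
  {t: True, z: False, p: False}
  {p: True, z: True, t: False}


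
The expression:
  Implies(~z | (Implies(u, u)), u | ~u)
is always true.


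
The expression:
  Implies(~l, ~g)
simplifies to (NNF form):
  l | ~g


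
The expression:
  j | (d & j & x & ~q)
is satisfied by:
  {j: True}


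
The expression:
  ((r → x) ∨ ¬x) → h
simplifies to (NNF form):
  h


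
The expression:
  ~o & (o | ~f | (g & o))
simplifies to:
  ~f & ~o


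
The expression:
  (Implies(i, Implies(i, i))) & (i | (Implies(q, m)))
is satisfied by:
  {i: True, m: True, q: False}
  {i: True, q: False, m: False}
  {m: True, q: False, i: False}
  {m: False, q: False, i: False}
  {i: True, m: True, q: True}
  {i: True, q: True, m: False}
  {m: True, q: True, i: False}


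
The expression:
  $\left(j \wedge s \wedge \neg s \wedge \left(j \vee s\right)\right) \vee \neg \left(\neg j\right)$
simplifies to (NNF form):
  $j$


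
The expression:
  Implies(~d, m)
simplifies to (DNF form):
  d | m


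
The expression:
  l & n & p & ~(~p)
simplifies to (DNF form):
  l & n & p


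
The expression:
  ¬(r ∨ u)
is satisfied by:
  {u: False, r: False}


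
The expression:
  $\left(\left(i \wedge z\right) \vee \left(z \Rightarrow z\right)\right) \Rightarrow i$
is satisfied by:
  {i: True}


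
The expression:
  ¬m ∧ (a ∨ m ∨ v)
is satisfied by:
  {a: True, v: True, m: False}
  {a: True, v: False, m: False}
  {v: True, a: False, m: False}


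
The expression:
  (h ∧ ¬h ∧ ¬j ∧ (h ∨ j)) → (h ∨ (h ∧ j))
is always true.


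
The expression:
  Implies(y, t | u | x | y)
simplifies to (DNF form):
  True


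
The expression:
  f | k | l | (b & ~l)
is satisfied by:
  {b: True, k: True, l: True, f: True}
  {b: True, k: True, l: True, f: False}
  {b: True, k: True, f: True, l: False}
  {b: True, k: True, f: False, l: False}
  {b: True, l: True, f: True, k: False}
  {b: True, l: True, f: False, k: False}
  {b: True, l: False, f: True, k: False}
  {b: True, l: False, f: False, k: False}
  {k: True, l: True, f: True, b: False}
  {k: True, l: True, f: False, b: False}
  {k: True, f: True, l: False, b: False}
  {k: True, f: False, l: False, b: False}
  {l: True, f: True, k: False, b: False}
  {l: True, k: False, f: False, b: False}
  {f: True, k: False, l: False, b: False}


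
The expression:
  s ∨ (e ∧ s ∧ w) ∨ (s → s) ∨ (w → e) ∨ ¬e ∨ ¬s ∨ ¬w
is always true.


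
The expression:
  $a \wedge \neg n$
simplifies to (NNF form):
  $a \wedge \neg n$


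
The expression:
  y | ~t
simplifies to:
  y | ~t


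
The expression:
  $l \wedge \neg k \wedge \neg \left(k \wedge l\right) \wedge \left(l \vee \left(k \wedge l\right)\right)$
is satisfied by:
  {l: True, k: False}
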